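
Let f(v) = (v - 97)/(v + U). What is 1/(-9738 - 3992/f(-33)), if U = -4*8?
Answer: -1/11734 ≈ -8.5222e-5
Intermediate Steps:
U = -32
f(v) = (-97 + v)/(-32 + v) (f(v) = (v - 97)/(v - 32) = (-97 + v)/(-32 + v))
1/(-9738 - 3992/f(-33)) = 1/(-9738 - 3992*(-32 - 33)/(-97 - 33)) = 1/(-9738 - 3992/(-130/(-65))) = 1/(-9738 - 3992/((-1/65*(-130)))) = 1/(-9738 - 3992/2) = 1/(-9738 - 3992*1/2) = 1/(-9738 - 1996) = 1/(-11734) = -1/11734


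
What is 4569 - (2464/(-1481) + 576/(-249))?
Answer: 562124051/122923 ≈ 4573.0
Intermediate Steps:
4569 - (2464/(-1481) + 576/(-249)) = 4569 - (2464*(-1/1481) + 576*(-1/249)) = 4569 - (-2464/1481 - 192/83) = 4569 - 1*(-488864/122923) = 4569 + 488864/122923 = 562124051/122923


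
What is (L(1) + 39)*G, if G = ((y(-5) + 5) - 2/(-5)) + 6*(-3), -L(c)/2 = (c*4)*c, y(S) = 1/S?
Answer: -1984/5 ≈ -396.80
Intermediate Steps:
L(c) = -8*c² (L(c) = -2*c*4*c = -2*4*c*c = -8*c²)
G = -64/5 (G = ((1/(-5) + 5) - 2/(-5)) + 6*(-3) = ((-⅕ + 5) - 2*(-⅕)) - 18 = (24/5 + ⅖) - 18 = 26/5 - 18 = -64/5 ≈ -12.800)
(L(1) + 39)*G = (-8*1² + 39)*(-64/5) = (-8*1 + 39)*(-64/5) = (-8 + 39)*(-64/5) = 31*(-64/5) = -1984/5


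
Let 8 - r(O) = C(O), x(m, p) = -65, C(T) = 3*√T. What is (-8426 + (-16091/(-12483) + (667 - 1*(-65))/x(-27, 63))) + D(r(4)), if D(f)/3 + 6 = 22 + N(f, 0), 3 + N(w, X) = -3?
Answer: -6820564061/811395 ≈ -8406.0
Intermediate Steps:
r(O) = 8 - 3*√O
N(w, X) = -6 (N(w, X) = -3 - 3 = -6)
D(f) = 30 (D(f) = -18 + 3*(22 - 6) = -18 + 3*16 = -18 + 48 = 30)
(-8426 + (-16091/(-12483) + (667 - 1*(-65))/x(-27, 63))) + D(r(4)) = (-8426 + (-16091/(-12483) + (667 - 1*(-65))/(-65))) + 30 = (-8426 + (-16091*(-1/12483) + (667 + 65)*(-1/65))) + 30 = (-8426 + (16091/12483 + 732*(-1/65))) + 30 = (-8426 + (16091/12483 - 732/65)) + 30 = (-8426 - 8091641/811395) + 30 = -6844905911/811395 + 30 = -6820564061/811395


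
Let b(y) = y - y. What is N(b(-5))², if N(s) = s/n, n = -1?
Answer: 0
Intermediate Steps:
b(y) = 0
N(s) = -s (N(s) = s/(-1) = s*(-1) = -s)
N(b(-5))² = (-1*0)² = 0² = 0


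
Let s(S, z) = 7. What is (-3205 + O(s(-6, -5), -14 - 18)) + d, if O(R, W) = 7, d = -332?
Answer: -3530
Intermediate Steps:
(-3205 + O(s(-6, -5), -14 - 18)) + d = (-3205 + 7) - 332 = -3198 - 332 = -3530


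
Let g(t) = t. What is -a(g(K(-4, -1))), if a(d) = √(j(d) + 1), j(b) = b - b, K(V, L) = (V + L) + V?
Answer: -1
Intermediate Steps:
K(V, L) = L + 2*V (K(V, L) = (L + V) + V = L + 2*V)
j(b) = 0
a(d) = 1 (a(d) = √(0 + 1) = √1 = 1)
-a(g(K(-4, -1))) = -1*1 = -1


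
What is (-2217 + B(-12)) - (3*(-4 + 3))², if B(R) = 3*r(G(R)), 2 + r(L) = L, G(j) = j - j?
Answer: -2232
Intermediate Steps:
G(j) = 0
r(L) = -2 + L
B(R) = -6 (B(R) = 3*(-2 + 0) = 3*(-2) = -6)
(-2217 + B(-12)) - (3*(-4 + 3))² = (-2217 - 6) - (3*(-4 + 3))² = -2223 - (3*(-1))² = -2223 - 1*(-3)² = -2223 - 1*9 = -2223 - 9 = -2232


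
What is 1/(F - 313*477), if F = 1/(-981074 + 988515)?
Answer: -7441/1110948740 ≈ -6.6979e-6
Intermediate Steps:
F = 1/7441 ≈ 0.00013439
1/(F - 313*477) = 1/(1/7441 - 313*477) = 1/(1/7441 - 149301) = 1/(-1110948740/7441) = -7441/1110948740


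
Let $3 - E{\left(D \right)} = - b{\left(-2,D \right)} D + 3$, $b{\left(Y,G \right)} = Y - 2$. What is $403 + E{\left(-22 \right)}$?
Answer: $491$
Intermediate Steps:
$b{\left(Y,G \right)} = -2 + Y$ ($b{\left(Y,G \right)} = Y - 2 = -2 + Y$)
$E{\left(D \right)} = - 4 D$ ($E{\left(D \right)} = 3 - \left(- \left(-2 - 2\right) D + 3\right) = 3 - \left(- \left(-4\right) D + 3\right) = 3 - \left(4 D + 3\right) = 3 - \left(3 + 4 D\right) = - 4 D$)
$403 + E{\left(-22 \right)} = 403 - -88 = 403 + 88 = 491$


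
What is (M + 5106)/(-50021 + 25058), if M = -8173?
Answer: 3067/24963 ≈ 0.12286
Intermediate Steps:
(M + 5106)/(-50021 + 25058) = (-8173 + 5106)/(-50021 + 25058) = -3067/(-24963) = -3067*(-1/24963) = 3067/24963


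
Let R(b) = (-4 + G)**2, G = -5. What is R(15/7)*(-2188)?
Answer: -177228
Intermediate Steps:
R(b) = 81 (R(b) = (-4 - 5)**2 = (-9)**2 = 81)
R(15/7)*(-2188) = 81*(-2188) = -177228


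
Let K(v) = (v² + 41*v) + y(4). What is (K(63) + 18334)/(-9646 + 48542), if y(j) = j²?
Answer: 12451/19448 ≈ 0.64022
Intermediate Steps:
K(v) = 16 + v² + 41*v (K(v) = (v² + 41*v) + 4² = (v² + 41*v) + 16 = 16 + v² + 41*v)
(K(63) + 18334)/(-9646 + 48542) = ((16 + 63² + 41*63) + 18334)/(-9646 + 48542) = ((16 + 3969 + 2583) + 18334)/38896 = (6568 + 18334)*(1/38896) = 24902*(1/38896) = 12451/19448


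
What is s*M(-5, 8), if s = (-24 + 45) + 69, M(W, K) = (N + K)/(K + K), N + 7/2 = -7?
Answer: -225/16 ≈ -14.063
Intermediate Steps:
N = -21/2 (N = -7/2 - 7 = -21/2 ≈ -10.500)
M(W, K) = (-21/2 + K)/(2*K) (M(W, K) = (-21/2 + K)/(K + K) = (-21/2 + K)/((2*K)) = (-21/2 + K)*(1/(2*K)) = (-21/2 + K)/(2*K))
s = 90 (s = 21 + 69 = 90)
s*M(-5, 8) = 90*((¼)*(-21 + 2*8)/8) = 90*((¼)*(⅛)*(-21 + 16)) = 90*((¼)*(⅛)*(-5)) = 90*(-5/32) = -225/16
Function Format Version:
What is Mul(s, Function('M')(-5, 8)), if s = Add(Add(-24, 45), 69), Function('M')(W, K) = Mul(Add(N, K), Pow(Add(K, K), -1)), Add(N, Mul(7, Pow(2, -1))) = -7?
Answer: Rational(-225, 16) ≈ -14.063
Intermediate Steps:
N = Rational(-21, 2) (N = Add(Rational(-7, 2), -7) = Rational(-21, 2) ≈ -10.500)
Function('M')(W, K) = Mul(Rational(1, 2), Pow(K, -1), Add(Rational(-21, 2), K)) (Function('M')(W, K) = Mul(Add(Rational(-21, 2), K), Pow(Add(K, K), -1)) = Mul(Add(Rational(-21, 2), K), Pow(Mul(2, K), -1)) = Mul(Add(Rational(-21, 2), K), Mul(Rational(1, 2), Pow(K, -1))) = Mul(Rational(1, 2), Pow(K, -1), Add(Rational(-21, 2), K)))
s = 90 (s = Add(21, 69) = 90)
Mul(s, Function('M')(-5, 8)) = Mul(90, Mul(Rational(1, 4), Pow(8, -1), Add(-21, Mul(2, 8)))) = Mul(90, Mul(Rational(1, 4), Rational(1, 8), Add(-21, 16))) = Mul(90, Mul(Rational(1, 4), Rational(1, 8), -5)) = Mul(90, Rational(-5, 32)) = Rational(-225, 16)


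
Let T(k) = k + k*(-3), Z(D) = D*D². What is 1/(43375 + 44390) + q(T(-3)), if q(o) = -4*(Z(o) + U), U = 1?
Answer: -76180019/87765 ≈ -868.00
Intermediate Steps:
Z(D) = D³
T(k) = -2*k (T(k) = k - 3*k = -2*k)
q(o) = -4 - 4*o³ (q(o) = -4*(o³ + 1) = -4*(1 + o³) = -4 - 4*o³)
1/(43375 + 44390) + q(T(-3)) = 1/(43375 + 44390) + (-4 - 4*(-2*(-3))³) = 1/87765 + (-4 - 4*6³) = 1/87765 + (-4 - 4*216) = 1/87765 + (-4 - 864) = 1/87765 - 868 = -76180019/87765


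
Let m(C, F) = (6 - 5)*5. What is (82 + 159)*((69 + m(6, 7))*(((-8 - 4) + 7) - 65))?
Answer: -1248380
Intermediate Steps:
m(C, F) = 5 (m(C, F) = 1*5 = 5)
(82 + 159)*((69 + m(6, 7))*(((-8 - 4) + 7) - 65)) = (82 + 159)*((69 + 5)*(((-8 - 4) + 7) - 65)) = 241*(74*((-12 + 7) - 65)) = 241*(74*(-5 - 65)) = 241*(74*(-70)) = 241*(-5180) = -1248380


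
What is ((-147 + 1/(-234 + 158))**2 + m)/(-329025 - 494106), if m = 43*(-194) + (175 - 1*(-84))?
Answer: -8683169/528267184 ≈ -0.016437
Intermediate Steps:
m = -8083 (m = -8342 + (175 + 84) = -8342 + 259 = -8083)
((-147 + 1/(-234 + 158))**2 + m)/(-329025 - 494106) = ((-147 + 1/(-234 + 158))**2 - 8083)/(-329025 - 494106) = ((-147 + 1/(-76))**2 - 8083)/(-823131) = ((-147 - 1/76)**2 - 8083)*(-1/823131) = ((-11173/76)**2 - 8083)*(-1/823131) = (124835929/5776 - 8083)*(-1/823131) = (78148521/5776)*(-1/823131) = -8683169/528267184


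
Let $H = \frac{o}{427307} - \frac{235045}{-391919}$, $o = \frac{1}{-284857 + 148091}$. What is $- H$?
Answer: $- \frac{13736281100790371}{22904165384901878} \approx -0.59973$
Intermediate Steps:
$o = - \frac{1}{136766}$ ($o = \frac{1}{-136766} = - \frac{1}{136766} \approx -7.3118 \cdot 10^{-6}$)
$H = \frac{13736281100790371}{22904165384901878}$ ($H = - \frac{1}{136766 \cdot 427307} - \frac{235045}{-391919} = \left(- \frac{1}{136766}\right) \frac{1}{427307} - - \frac{235045}{391919} = - \frac{1}{58441069162} + \frac{235045}{391919} = \frac{13736281100790371}{22904165384901878} \approx 0.59973$)
$- H = \left(-1\right) \frac{13736281100790371}{22904165384901878} = - \frac{13736281100790371}{22904165384901878}$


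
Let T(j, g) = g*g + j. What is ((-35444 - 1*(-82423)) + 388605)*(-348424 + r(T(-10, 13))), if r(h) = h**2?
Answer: -140755920512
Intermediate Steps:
T(j, g) = j + g**2 (T(j, g) = g**2 + j = j + g**2)
((-35444 - 1*(-82423)) + 388605)*(-348424 + r(T(-10, 13))) = ((-35444 - 1*(-82423)) + 388605)*(-348424 + (-10 + 13**2)**2) = ((-35444 + 82423) + 388605)*(-348424 + (-10 + 169)**2) = (46979 + 388605)*(-348424 + 159**2) = 435584*(-348424 + 25281) = 435584*(-323143) = -140755920512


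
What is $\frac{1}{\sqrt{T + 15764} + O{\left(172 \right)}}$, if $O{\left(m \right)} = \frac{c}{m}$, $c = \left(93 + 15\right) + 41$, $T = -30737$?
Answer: $\frac{25628}{442983433} - \frac{29584 i \sqrt{14973}}{442983433} \approx 5.7853 \cdot 10^{-5} - 0.0081719 i$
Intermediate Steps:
$c = 149$ ($c = 108 + 41 = 149$)
$O{\left(m \right)} = \frac{149}{m}$
$\frac{1}{\sqrt{T + 15764} + O{\left(172 \right)}} = \frac{1}{\sqrt{-30737 + 15764} + \frac{149}{172}} = \frac{1}{\sqrt{-14973} + 149 \cdot \frac{1}{172}} = \frac{1}{i \sqrt{14973} + \frac{149}{172}} = \frac{1}{\frac{149}{172} + i \sqrt{14973}}$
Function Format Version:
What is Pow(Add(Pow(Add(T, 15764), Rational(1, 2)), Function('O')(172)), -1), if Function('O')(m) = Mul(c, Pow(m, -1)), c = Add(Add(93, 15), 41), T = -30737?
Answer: Add(Rational(25628, 442983433), Mul(Rational(-29584, 442983433), I, Pow(14973, Rational(1, 2)))) ≈ Add(5.7853e-5, Mul(-0.0081719, I))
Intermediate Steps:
c = 149 (c = Add(108, 41) = 149)
Function('O')(m) = Mul(149, Pow(m, -1))
Pow(Add(Pow(Add(T, 15764), Rational(1, 2)), Function('O')(172)), -1) = Pow(Add(Pow(Add(-30737, 15764), Rational(1, 2)), Mul(149, Pow(172, -1))), -1) = Pow(Add(Pow(-14973, Rational(1, 2)), Mul(149, Rational(1, 172))), -1) = Pow(Add(Mul(I, Pow(14973, Rational(1, 2))), Rational(149, 172)), -1) = Pow(Add(Rational(149, 172), Mul(I, Pow(14973, Rational(1, 2)))), -1)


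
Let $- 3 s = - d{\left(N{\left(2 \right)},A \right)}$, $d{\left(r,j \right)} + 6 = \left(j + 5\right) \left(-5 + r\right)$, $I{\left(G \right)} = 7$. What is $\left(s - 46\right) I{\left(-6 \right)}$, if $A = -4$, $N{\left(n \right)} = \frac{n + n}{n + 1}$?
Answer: $- \frac{3101}{9} \approx -344.56$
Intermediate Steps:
$N{\left(n \right)} = \frac{2 n}{1 + n}$
$d{\left(r,j \right)} = -6 + \left(-5 + r\right) \left(5 + j\right)$ ($d{\left(r,j \right)} = -6 + \left(j + 5\right) \left(-5 + r\right) = -6 + \left(5 + j\right) \left(-5 + r\right) = -6 + \left(-5 + r\right) \left(5 + j\right)$)
$s = - \frac{29}{9}$ ($s = - \frac{\left(-1\right) \left(-31 - -20 + 5 \cdot 2 \cdot 2 \frac{1}{1 + 2} - 4 \cdot 2 \cdot 2 \frac{1}{1 + 2}\right)}{3} = - \frac{\left(-1\right) \left(-31 + 20 + 5 \cdot 2 \cdot 2 \cdot \frac{1}{3} - 4 \cdot 2 \cdot 2 \cdot \frac{1}{3}\right)}{3} = - \frac{\left(-1\right) \left(-31 + 20 + 5 \cdot \frac{4}{3} - \frac{16}{3}\right)}{3} = - \frac{\left(-1\right) \left(-31 + 20 + \frac{20}{3} - \frac{16}{3}\right)}{3} = - \frac{\left(-1\right) \left(- \frac{29}{3}\right)}{3} = \left(- \frac{1}{3}\right) \frac{29}{3} = - \frac{29}{9} \approx -3.2222$)
$\left(s - 46\right) I{\left(-6 \right)} = \left(- \frac{29}{9} - 46\right) 7 = \left(- \frac{443}{9}\right) 7 = - \frac{3101}{9}$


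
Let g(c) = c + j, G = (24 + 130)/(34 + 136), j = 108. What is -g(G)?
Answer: -9257/85 ≈ -108.91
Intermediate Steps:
G = 77/85 (G = 154/170 = 154*(1/170) = 77/85 ≈ 0.90588)
g(c) = 108 + c (g(c) = c + 108 = 108 + c)
-g(G) = -(108 + 77/85) = -1*9257/85 = -9257/85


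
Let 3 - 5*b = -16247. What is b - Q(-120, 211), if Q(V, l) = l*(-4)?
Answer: 4094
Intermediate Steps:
b = 3250 (b = ⅗ - ⅕*(-16247) = ⅗ + 16247/5 = 3250)
Q(V, l) = -4*l
b - Q(-120, 211) = 3250 - (-4)*211 = 3250 - 1*(-844) = 3250 + 844 = 4094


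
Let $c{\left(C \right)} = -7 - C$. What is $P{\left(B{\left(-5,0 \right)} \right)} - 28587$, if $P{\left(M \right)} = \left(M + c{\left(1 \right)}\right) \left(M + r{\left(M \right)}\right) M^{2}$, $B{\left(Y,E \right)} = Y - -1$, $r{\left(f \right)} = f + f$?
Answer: $-26283$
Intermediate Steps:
$r{\left(f \right)} = 2 f$
$B{\left(Y,E \right)} = 1 + Y$ ($B{\left(Y,E \right)} = Y + 1 = 1 + Y$)
$P{\left(M \right)} = 3 M^{3} \left(-8 + M\right)$ ($P{\left(M \right)} = \left(M - 8\right) \left(M + 2 M\right) M^{2} = \left(M - 8\right) 3 M M^{2} = \left(-8 + M\right) 3 M M^{2} = 3 M \left(-8 + M\right) M^{2} = 3 M^{3} \left(-8 + M\right)$)
$P{\left(B{\left(-5,0 \right)} \right)} - 28587 = 3 \left(1 - 5\right)^{3} \left(-8 + \left(1 - 5\right)\right) - 28587 = 3 \left(-4\right)^{3} \left(-8 - 4\right) - 28587 = 3 \left(-64\right) \left(-12\right) - 28587 = 2304 - 28587 = -26283$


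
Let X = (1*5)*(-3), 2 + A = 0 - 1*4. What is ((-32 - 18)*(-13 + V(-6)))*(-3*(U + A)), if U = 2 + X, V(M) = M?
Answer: 54150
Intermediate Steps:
A = -6 (A = -2 + (0 - 1*4) = -2 + (0 - 4) = -2 - 4 = -6)
X = -15 (X = 5*(-3) = -15)
U = -13 (U = 2 - 15 = -13)
((-32 - 18)*(-13 + V(-6)))*(-3*(U + A)) = ((-32 - 18)*(-13 - 6))*(-3*(-13 - 6)) = (-50*(-19))*(-3*(-19)) = 950*57 = 54150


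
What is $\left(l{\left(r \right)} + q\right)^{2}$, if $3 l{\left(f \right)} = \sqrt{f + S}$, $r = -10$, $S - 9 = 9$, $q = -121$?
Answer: $\frac{131777}{9} - \frac{484 \sqrt{2}}{3} \approx 14414.0$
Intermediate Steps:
$S = 18$ ($S = 9 + 9 = 18$)
$l{\left(f \right)} = \frac{\sqrt{18 + f}}{3}$ ($l{\left(f \right)} = \frac{\sqrt{f + 18}}{3} = \frac{\sqrt{18 + f}}{3}$)
$\left(l{\left(r \right)} + q\right)^{2} = \left(\frac{\sqrt{18 - 10}}{3} - 121\right)^{2} = \left(\frac{\sqrt{8}}{3} - 121\right)^{2} = \left(\frac{2 \sqrt{2}}{3} - 121\right)^{2} = \left(-121 + \frac{2 \sqrt{2}}{3}\right)^{2}$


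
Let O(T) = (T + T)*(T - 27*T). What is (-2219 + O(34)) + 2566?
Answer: -59765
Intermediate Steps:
O(T) = -52*T² (O(T) = (2*T)*(-26*T) = -52*T²)
(-2219 + O(34)) + 2566 = (-2219 - 52*34²) + 2566 = (-2219 - 52*1156) + 2566 = (-2219 - 60112) + 2566 = -62331 + 2566 = -59765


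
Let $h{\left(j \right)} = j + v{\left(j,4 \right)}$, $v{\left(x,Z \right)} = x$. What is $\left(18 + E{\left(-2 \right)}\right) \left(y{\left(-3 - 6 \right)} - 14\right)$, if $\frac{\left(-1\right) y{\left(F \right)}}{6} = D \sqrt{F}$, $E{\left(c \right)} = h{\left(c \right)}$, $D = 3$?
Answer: $-196 - 756 i \approx -196.0 - 756.0 i$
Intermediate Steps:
$h{\left(j \right)} = 2 j$ ($h{\left(j \right)} = j + j = 2 j$)
$E{\left(c \right)} = 2 c$
$y{\left(F \right)} = - 18 \sqrt{F}$ ($y{\left(F \right)} = - 6 \cdot 3 \sqrt{F} = - 18 \sqrt{F}$)
$\left(18 + E{\left(-2 \right)}\right) \left(y{\left(-3 - 6 \right)} - 14\right) = \left(18 + 2 \left(-2\right)\right) \left(- 18 \sqrt{-3 - 6} - 14\right) = \left(18 - 4\right) \left(- 18 \sqrt{-3 - 6} - 14\right) = 14 \left(- 18 \sqrt{-9} - 14\right) = 14 \left(- 18 \cdot 3 i - 14\right) = 14 \left(- 54 i - 14\right) = 14 \left(-14 - 54 i\right) = -196 - 756 i$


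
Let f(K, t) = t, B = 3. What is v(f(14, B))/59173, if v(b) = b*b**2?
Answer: 27/59173 ≈ 0.00045629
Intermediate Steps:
v(b) = b**3
v(f(14, B))/59173 = 3**3/59173 = 27*(1/59173) = 27/59173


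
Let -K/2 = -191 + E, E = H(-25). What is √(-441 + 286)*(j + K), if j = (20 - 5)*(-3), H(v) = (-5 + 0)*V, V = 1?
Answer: 347*I*√155 ≈ 4320.1*I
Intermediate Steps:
H(v) = -5 (H(v) = (-5 + 0)*1 = -5*1 = -5)
E = -5
K = 392 (K = -2*(-191 - 5) = -2*(-196) = 392)
j = -45 (j = 15*(-3) = -45)
√(-441 + 286)*(j + K) = √(-441 + 286)*(-45 + 392) = √(-155)*347 = (I*√155)*347 = 347*I*√155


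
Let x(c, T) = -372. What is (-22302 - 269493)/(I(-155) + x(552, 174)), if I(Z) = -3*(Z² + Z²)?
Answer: 13895/6882 ≈ 2.0190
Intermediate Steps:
I(Z) = -6*Z²
(-22302 - 269493)/(I(-155) + x(552, 174)) = (-22302 - 269493)/(-6*(-155)² - 372) = -291795/(-6*24025 - 372) = -291795/(-144150 - 372) = -291795/(-144522) = -291795*(-1/144522) = 13895/6882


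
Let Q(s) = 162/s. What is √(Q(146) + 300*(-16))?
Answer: I*√25573287/73 ≈ 69.274*I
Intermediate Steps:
√(Q(146) + 300*(-16)) = √(162/146 + 300*(-16)) = √(162*(1/146) - 4800) = √(81/73 - 4800) = √(-350319/73) = I*√25573287/73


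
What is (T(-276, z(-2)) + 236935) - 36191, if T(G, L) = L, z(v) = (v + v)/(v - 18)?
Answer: 1003721/5 ≈ 2.0074e+5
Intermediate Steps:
z(v) = 2*v/(-18 + v) (z(v) = (2*v)/(-18 + v) = 2*v/(-18 + v))
(T(-276, z(-2)) + 236935) - 36191 = (2*(-2)/(-18 - 2) + 236935) - 36191 = (2*(-2)/(-20) + 236935) - 36191 = (2*(-2)*(-1/20) + 236935) - 36191 = (1/5 + 236935) - 36191 = 1184676/5 - 36191 = 1003721/5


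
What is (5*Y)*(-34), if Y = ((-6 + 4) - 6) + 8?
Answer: 0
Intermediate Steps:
Y = 0 (Y = (-2 - 6) + 8 = -8 + 8 = 0)
(5*Y)*(-34) = (5*0)*(-34) = 0*(-34) = 0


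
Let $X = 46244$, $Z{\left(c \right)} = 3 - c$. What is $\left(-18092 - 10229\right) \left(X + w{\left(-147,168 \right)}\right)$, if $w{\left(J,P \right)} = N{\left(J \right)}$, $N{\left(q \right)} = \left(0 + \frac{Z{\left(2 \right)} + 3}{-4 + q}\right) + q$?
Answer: $- \frac{197132370403}{151} \approx -1.3055 \cdot 10^{9}$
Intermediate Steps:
$N{\left(q \right)} = q + \frac{4}{-4 + q}$ ($N{\left(q \right)} = \left(0 + \frac{\left(3 - 2\right) + 3}{-4 + q}\right) + q = \left(0 + \frac{1 + 3}{-4 + q}\right) + q = \left(0 + \frac{4}{-4 + q}\right) + q = \frac{4}{-4 + q} + q = q + \frac{4}{-4 + q}$)
$w{\left(J,P \right)} = \frac{4 + J^{2} - 4 J}{-4 + J}$
$\left(-18092 - 10229\right) \left(X + w{\left(-147,168 \right)}\right) = \left(-18092 - 10229\right) \left(46244 + \frac{4 + \left(-147\right)^{2} - -588}{-4 - 147}\right) = - 28321 \left(46244 + \frac{4 + 21609 + 588}{-151}\right) = - 28321 \left(46244 - \frac{22201}{151}\right) = \left(-28321\right) \frac{6960643}{151} = - \frac{197132370403}{151}$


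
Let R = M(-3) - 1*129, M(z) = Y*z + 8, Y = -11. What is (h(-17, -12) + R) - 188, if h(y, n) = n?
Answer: -288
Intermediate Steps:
M(z) = 8 - 11*z (M(z) = -11*z + 8 = 8 - 11*z)
R = -88 (R = (8 - 11*(-3)) - 1*129 = (8 + 33) - 129 = 41 - 129 = -88)
(h(-17, -12) + R) - 188 = (-12 - 88) - 188 = -100 - 188 = -288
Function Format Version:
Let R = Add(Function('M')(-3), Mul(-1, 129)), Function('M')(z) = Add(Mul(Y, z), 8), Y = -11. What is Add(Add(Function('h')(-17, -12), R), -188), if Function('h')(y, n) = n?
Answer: -288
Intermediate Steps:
Function('M')(z) = Add(8, Mul(-11, z)) (Function('M')(z) = Add(Mul(-11, z), 8) = Add(8, Mul(-11, z)))
R = -88 (R = Add(Add(8, Mul(-11, -3)), Mul(-1, 129)) = Add(Add(8, 33), -129) = Add(41, -129) = -88)
Add(Add(Function('h')(-17, -12), R), -188) = Add(Add(-12, -88), -188) = Add(-100, -188) = -288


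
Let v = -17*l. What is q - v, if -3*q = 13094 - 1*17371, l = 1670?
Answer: 89447/3 ≈ 29816.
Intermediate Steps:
v = -28390 (v = -17*1670 = -28390)
q = 4277/3 (q = -(13094 - 1*17371)/3 = -(13094 - 17371)/3 = -⅓*(-4277) = 4277/3 ≈ 1425.7)
q - v = 4277/3 - 1*(-28390) = 4277/3 + 28390 = 89447/3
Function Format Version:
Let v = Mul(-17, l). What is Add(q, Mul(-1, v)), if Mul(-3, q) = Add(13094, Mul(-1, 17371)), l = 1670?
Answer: Rational(89447, 3) ≈ 29816.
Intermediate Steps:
v = -28390 (v = Mul(-17, 1670) = -28390)
q = Rational(4277, 3) (q = Mul(Rational(-1, 3), Add(13094, Mul(-1, 17371))) = Mul(Rational(-1, 3), Add(13094, -17371)) = Mul(Rational(-1, 3), -4277) = Rational(4277, 3) ≈ 1425.7)
Add(q, Mul(-1, v)) = Add(Rational(4277, 3), Mul(-1, -28390)) = Add(Rational(4277, 3), 28390) = Rational(89447, 3)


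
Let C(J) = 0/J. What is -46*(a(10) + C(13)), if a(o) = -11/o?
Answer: 253/5 ≈ 50.600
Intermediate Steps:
C(J) = 0
-46*(a(10) + C(13)) = -46*(-11/10 + 0) = -46*(-11/10) = 253/5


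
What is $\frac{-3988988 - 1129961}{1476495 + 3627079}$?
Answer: $- \frac{5118949}{5103574} \approx -1.003$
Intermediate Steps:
$\frac{-3988988 - 1129961}{1476495 + 3627079} = - \frac{5118949}{5103574}$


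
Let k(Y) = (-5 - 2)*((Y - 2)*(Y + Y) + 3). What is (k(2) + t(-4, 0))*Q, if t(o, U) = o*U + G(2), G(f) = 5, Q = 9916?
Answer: -158656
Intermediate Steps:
k(Y) = -21 - 14*Y*(-2 + Y) (k(Y) = -7*((-2 + Y)*(2*Y) + 3) = -7*(2*Y*(-2 + Y) + 3) = -7*(3 + 2*Y*(-2 + Y)) = -21 - 14*Y*(-2 + Y))
t(o, U) = 5 + U*o (t(o, U) = o*U + 5 = U*o + 5 = 5 + U*o)
(k(2) + t(-4, 0))*Q = ((-21 - 14*2² + 28*2) + (5 + 0*(-4)))*9916 = ((-21 - 14*4 + 56) + (5 + 0))*9916 = ((-21 - 56 + 56) + 5)*9916 = (-21 + 5)*9916 = -16*9916 = -158656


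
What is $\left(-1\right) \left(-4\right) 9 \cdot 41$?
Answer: $1476$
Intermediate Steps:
$\left(-1\right) \left(-4\right) 9 \cdot 41 = 4 \cdot 9 \cdot 41 = 36 \cdot 41 = 1476$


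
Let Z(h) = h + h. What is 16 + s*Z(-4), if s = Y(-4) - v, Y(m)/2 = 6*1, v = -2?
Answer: -96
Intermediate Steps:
Z(h) = 2*h
Y(m) = 12 (Y(m) = 2*(6*1) = 2*6 = 12)
s = 14 (s = 12 - 1*(-2) = 12 + 2 = 14)
16 + s*Z(-4) = 16 + 14*(2*(-4)) = 16 + 14*(-8) = 16 - 112 = -96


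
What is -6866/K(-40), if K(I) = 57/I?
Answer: 274640/57 ≈ 4818.2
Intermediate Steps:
-6866/K(-40) = -6866/(57/(-40)) = -6866/(57*(-1/40)) = -6866/(-57/40) = -6866*(-40/57) = 274640/57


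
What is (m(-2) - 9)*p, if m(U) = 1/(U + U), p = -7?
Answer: 259/4 ≈ 64.750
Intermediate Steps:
m(U) = 1/(2*U)
(m(-2) - 9)*p = ((½)/(-2) - 9)*(-7) = ((½)*(-½) - 9)*(-7) = (-¼ - 9)*(-7) = -37/4*(-7) = 259/4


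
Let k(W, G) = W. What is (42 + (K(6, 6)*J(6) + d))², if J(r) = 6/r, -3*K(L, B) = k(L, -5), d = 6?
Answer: 2116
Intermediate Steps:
K(L, B) = -L/3
(42 + (K(6, 6)*J(6) + d))² = (42 + ((-⅓*6)*(6/6) + 6))² = (42 + (-12/6 + 6))² = (42 + (-2*1 + 6))² = (42 + (-2 + 6))² = (42 + 4)² = 46² = 2116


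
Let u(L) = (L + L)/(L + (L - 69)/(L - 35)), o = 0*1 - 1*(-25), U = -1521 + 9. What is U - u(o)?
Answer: -222514/147 ≈ -1513.7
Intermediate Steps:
U = -1512
o = 25 (o = 0 + 25 = 25)
u(L) = 2*L/(L + (-69 + L)/(-35 + L)) (u(L) = (2*L)/(L + (-69 + L)/(-35 + L)) = 2*L/(L + (-69 + L)/(-35 + L)))
U - u(o) = -1512 - 2*25*(-35 + 25)/(-69 + 25² - 34*25) = -1512 - 2*25*(-10)/(-69 + 625 - 850) = -1512 - 2*25*(-10)/(-294) = -1512 - 2*25*(-1)*(-10)/294 = -1512 - 1*250/147 = -1512 - 250/147 = -222514/147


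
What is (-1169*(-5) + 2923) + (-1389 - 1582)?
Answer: 5797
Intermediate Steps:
(-1169*(-5) + 2923) + (-1389 - 1582) = (5845 + 2923) - 2971 = 8768 - 2971 = 5797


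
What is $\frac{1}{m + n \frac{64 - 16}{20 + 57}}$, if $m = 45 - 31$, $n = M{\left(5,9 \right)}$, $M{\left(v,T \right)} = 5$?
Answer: $\frac{77}{1318} \approx 0.058422$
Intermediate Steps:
$n = 5$
$m = 14$
$\frac{1}{m + n \frac{64 - 16}{20 + 57}} = \frac{1}{14 + 5 \frac{64 - 16}{20 + 57}} = \frac{1}{14 + 5 \cdot \frac{48}{77}} = \frac{1}{14 + \frac{240}{77}} = \frac{1}{\frac{1318}{77}} = \frac{77}{1318}$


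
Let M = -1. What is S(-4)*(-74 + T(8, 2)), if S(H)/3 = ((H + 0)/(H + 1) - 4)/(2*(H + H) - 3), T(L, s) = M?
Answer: -600/19 ≈ -31.579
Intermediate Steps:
T(L, s) = -1
S(H) = 3*(-4 + H/(1 + H))/(-3 + 4*H) (S(H) = 3*(((H + 0)/(H + 1) - 4)/(2*(H + H) - 3)) = 3*((H/(1 + H) - 4)/(2*(2*H) - 3)) = 3*((-4 + H/(1 + H))/(4*H - 3)) = 3*((-4 + H/(1 + H))/(-3 + 4*H)) = 3*(-4 + H/(1 + H))/(-3 + 4*H))
S(-4)*(-74 + T(8, 2)) = (3*(-4 - 3*(-4))/(-3 - 4 + 4*(-4)²))*(-74 - 1) = (3*(-4 + 12)/(-3 - 4 + 4*16))*(-75) = (3*8/(-3 - 4 + 64))*(-75) = (3*8/57)*(-75) = (3*(1/57)*8)*(-75) = (8/19)*(-75) = -600/19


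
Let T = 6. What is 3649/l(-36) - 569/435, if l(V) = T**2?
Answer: 522277/5220 ≈ 100.05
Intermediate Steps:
l(V) = 36 (l(V) = 6**2 = 36)
3649/l(-36) - 569/435 = 3649/36 - 569/435 = 522277/5220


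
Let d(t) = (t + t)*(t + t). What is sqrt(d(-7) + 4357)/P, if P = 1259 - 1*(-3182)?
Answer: sqrt(4553)/4441 ≈ 0.015194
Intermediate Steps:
P = 4441 (P = 1259 + 3182 = 4441)
d(t) = 4*t**2 (d(t) = (2*t)*(2*t) = 4*t**2)
sqrt(d(-7) + 4357)/P = sqrt(4*(-7)**2 + 4357)/4441 = sqrt(4*49 + 4357)*(1/4441) = sqrt(196 + 4357)*(1/4441) = sqrt(4553)*(1/4441) = sqrt(4553)/4441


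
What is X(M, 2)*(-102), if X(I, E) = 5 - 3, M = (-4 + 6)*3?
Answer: -204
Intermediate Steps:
M = 6 (M = 2*3 = 6)
X(I, E) = 2
X(M, 2)*(-102) = 2*(-102) = -204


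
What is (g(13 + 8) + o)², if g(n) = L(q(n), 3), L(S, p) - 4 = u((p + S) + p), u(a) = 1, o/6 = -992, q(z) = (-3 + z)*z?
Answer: 35366809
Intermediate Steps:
q(z) = z*(-3 + z)
o = -5952 (o = 6*(-992) = -5952)
L(S, p) = 5 (L(S, p) = 4 + 1 = 5)
g(n) = 5
(g(13 + 8) + o)² = (5 - 5952)² = (-5947)² = 35366809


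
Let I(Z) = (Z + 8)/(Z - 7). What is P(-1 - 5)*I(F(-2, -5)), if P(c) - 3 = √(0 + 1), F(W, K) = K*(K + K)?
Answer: 232/43 ≈ 5.3953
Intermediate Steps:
F(W, K) = 2*K² (F(W, K) = K*(2*K) = 2*K²)
P(c) = 4 (P(c) = 3 + √(0 + 1) = 3 + √1 = 3 + 1 = 4)
I(Z) = (8 + Z)/(-7 + Z)
P(-1 - 5)*I(F(-2, -5)) = 4*((8 + 2*(-5)²)/(-7 + 2*(-5)²)) = 4*((8 + 2*25)/(-7 + 2*25)) = 4*((8 + 50)/(-7 + 50)) = 4*(58/43) = 232/43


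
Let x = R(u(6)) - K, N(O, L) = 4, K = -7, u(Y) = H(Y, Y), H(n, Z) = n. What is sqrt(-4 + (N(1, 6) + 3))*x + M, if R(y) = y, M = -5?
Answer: -5 + 13*sqrt(3) ≈ 17.517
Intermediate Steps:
u(Y) = Y
x = 13 (x = 6 - 1*(-7) = 6 + 7 = 13)
sqrt(-4 + (N(1, 6) + 3))*x + M = sqrt(-4 + (4 + 3))*13 - 5 = sqrt(-4 + 7)*13 - 5 = sqrt(3)*13 - 5 = 13*sqrt(3) - 5 = -5 + 13*sqrt(3)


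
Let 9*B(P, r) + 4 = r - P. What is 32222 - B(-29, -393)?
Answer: 290366/9 ≈ 32263.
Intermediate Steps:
B(P, r) = -4/9 - P/9 + r/9 (B(P, r) = -4/9 + (r - P)/9 = -4/9 + (-P/9 + r/9) = -4/9 - P/9 + r/9)
32222 - B(-29, -393) = 32222 - (-4/9 - ⅑*(-29) + (⅑)*(-393)) = 32222 - (-4/9 + 29/9 - 131/3) = 32222 - 1*(-368/9) = 32222 + 368/9 = 290366/9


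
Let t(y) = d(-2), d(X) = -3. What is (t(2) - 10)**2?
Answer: 169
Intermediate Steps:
t(y) = -3
(t(2) - 10)**2 = (-3 - 10)**2 = (-13)**2 = 169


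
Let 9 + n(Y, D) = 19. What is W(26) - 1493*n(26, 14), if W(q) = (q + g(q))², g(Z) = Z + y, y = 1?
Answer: -12121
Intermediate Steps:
g(Z) = 1 + Z (g(Z) = Z + 1 = 1 + Z)
n(Y, D) = 10 (n(Y, D) = -9 + 19 = 10)
W(q) = (1 + 2*q)² (W(q) = (q + (1 + q))² = (1 + 2*q)²)
W(26) - 1493*n(26, 14) = (1 + 2*26)² - 1493*10 = (1 + 52)² - 14930 = 53² - 14930 = 2809 - 14930 = -12121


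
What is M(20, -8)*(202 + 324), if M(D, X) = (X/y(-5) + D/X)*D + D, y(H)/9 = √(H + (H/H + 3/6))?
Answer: -15780 + 84160*I*√14/63 ≈ -15780.0 + 4998.4*I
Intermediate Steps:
y(H) = 9*√(3/2 + H) (y(H) = 9*√(H + (H/H + 3/6)) = 9*√(H + (1 + 3*(⅙))) = 9*√(H + (1 + ½)) = 9*√(H + 3/2) = 9*√(3/2 + H))
M(D, X) = D + D*(D/X - I*X*√14/63) (M(D, X) = (X/((9*√(6 + 4*(-5))/2)) + D/X)*D + D = (X/((9*√(6 - 20)/2)) + D/X)*D + D = (X/((9*√(-14)/2)) + D/X)*D + D = (X/((9*(I*√14)/2)) + D/X)*D + D = (X/((9*I*√14/2)) + D/X)*D + D = (X*(-I*√14/63) + D/X)*D + D = (-I*X*√14/63 + D/X)*D + D = (D/X - I*X*√14/63)*D + D = D*(D/X - I*X*√14/63) + D = D + D*(D/X - I*X*√14/63))
M(20, -8)*(202 + 324) = (20 + 20²/(-8) - 1/63*I*20*(-8)*√14)*(202 + 324) = (20 + 400*(-⅛) + 160*I*√14/63)*526 = (20 - 50 + 160*I*√14/63)*526 = (-30 + 160*I*√14/63)*526 = -15780 + 84160*I*√14/63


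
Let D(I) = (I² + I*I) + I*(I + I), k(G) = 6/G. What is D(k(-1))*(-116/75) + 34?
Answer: -4718/25 ≈ -188.72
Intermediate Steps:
D(I) = 4*I² (D(I) = (I² + I²) + I*(2*I) = 2*I² + 2*I² = 4*I²)
D(k(-1))*(-116/75) + 34 = (4*(6/(-1))²)*(-116/75) + 34 = (4*(6*(-1))²)*(-116*1/75) + 34 = (4*(-6)²)*(-116/75) + 34 = (4*36)*(-116/75) + 34 = 144*(-116/75) + 34 = -5568/25 + 34 = -4718/25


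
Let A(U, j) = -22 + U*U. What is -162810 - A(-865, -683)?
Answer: -911013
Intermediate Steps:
A(U, j) = -22 + U²
-162810 - A(-865, -683) = -162810 - (-22 + (-865)²) = -162810 - (-22 + 748225) = -162810 - 1*748203 = -162810 - 748203 = -911013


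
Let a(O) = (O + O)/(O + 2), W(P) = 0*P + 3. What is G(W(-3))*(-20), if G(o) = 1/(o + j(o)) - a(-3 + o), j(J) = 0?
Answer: -20/3 ≈ -6.6667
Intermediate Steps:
W(P) = 3 (W(P) = 0 + 3 = 3)
a(O) = 2*O/(2 + O) (a(O) = (2*O)/(2 + O) = 2*O/(2 + O))
G(o) = 1/o - 2*(-3 + o)/(-1 + o) (G(o) = 1/(o + 0) - 2*(-3 + o)/(2 + (-3 + o)) = 1/o - 2*(-3 + o)/(-1 + o))
G(W(-3))*(-20) = ((-1 + 3 - 2*3*(-3 + 3))/(3*(-1 + 3)))*(-20) = ((⅓)*(-1 + 3 - 2*3*0)/2)*(-20) = ((⅓)*(½)*(-1 + 3 + 0))*(-20) = ((⅓)*(½)*2)*(-20) = (⅓)*(-20) = -20/3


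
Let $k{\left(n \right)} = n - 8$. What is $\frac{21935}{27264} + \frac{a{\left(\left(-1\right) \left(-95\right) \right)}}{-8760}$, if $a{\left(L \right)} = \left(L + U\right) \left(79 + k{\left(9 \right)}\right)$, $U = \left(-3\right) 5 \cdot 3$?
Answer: $\frac{692455}{1990272} \approx 0.34792$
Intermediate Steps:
$k{\left(n \right)} = -8 + n$ ($k{\left(n \right)} = n - 8 = -8 + n$)
$U = -45$ ($U = \left(-15\right) 3 = -45$)
$a{\left(L \right)} = -3600 + 80 L$ ($a{\left(L \right)} = \left(L - 45\right) \left(79 + \left(-8 + 9\right)\right) = \left(-45 + L\right) \left(79 + 1\right) = \left(-45 + L\right) 80 = -3600 + 80 L$)
$\frac{21935}{27264} + \frac{a{\left(\left(-1\right) \left(-95\right) \right)}}{-8760} = \frac{21935}{27264} + \frac{-3600 + 80 \left(\left(-1\right) \left(-95\right)\right)}{-8760} = 21935 \cdot \frac{1}{27264} + \left(-3600 + 80 \cdot 95\right) \left(- \frac{1}{8760}\right) = \frac{21935}{27264} + \left(-3600 + 7600\right) \left(- \frac{1}{8760}\right) = \frac{21935}{27264} + 4000 \left(- \frac{1}{8760}\right) = \frac{21935}{27264} - \frac{100}{219} = \frac{692455}{1990272}$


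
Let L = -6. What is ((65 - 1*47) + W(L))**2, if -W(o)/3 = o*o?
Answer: 8100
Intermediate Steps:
W(o) = -3*o**2 (W(o) = -3*o*o = -3*o**2)
((65 - 1*47) + W(L))**2 = ((65 - 1*47) - 3*(-6)**2)**2 = ((65 - 47) - 3*36)**2 = (18 - 108)**2 = (-90)**2 = 8100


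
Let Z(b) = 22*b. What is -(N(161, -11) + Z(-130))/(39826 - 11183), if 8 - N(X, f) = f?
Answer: 2841/28643 ≈ 0.099187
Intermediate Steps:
N(X, f) = 8 - f
-(N(161, -11) + Z(-130))/(39826 - 11183) = -((8 - 1*(-11)) + 22*(-130))/(39826 - 11183) = -((8 + 11) - 2860)/28643 = -(19 - 2860)/28643 = -(-2841)/28643 = -1*(-2841/28643) = 2841/28643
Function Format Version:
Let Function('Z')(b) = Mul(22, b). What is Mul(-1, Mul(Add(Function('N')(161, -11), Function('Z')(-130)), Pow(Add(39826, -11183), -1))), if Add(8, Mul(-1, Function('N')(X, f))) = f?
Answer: Rational(2841, 28643) ≈ 0.099187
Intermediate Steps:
Function('N')(X, f) = Add(8, Mul(-1, f))
Mul(-1, Mul(Add(Function('N')(161, -11), Function('Z')(-130)), Pow(Add(39826, -11183), -1))) = Mul(-1, Mul(Add(Add(8, Mul(-1, -11)), Mul(22, -130)), Pow(Add(39826, -11183), -1))) = Mul(-1, Mul(Add(Add(8, 11), -2860), Pow(28643, -1))) = Mul(-1, Mul(Add(19, -2860), Rational(1, 28643))) = Mul(-1, Mul(-2841, Rational(1, 28643))) = Mul(-1, Rational(-2841, 28643)) = Rational(2841, 28643)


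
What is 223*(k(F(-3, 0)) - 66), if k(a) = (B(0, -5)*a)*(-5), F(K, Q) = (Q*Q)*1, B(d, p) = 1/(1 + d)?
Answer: -14718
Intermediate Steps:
F(K, Q) = Q² (F(K, Q) = Q²*1 = Q²)
k(a) = -5*a (k(a) = (a/(1 + 0))*(-5) = (a/1)*(-5) = (1*a)*(-5) = a*(-5) = -5*a)
223*(k(F(-3, 0)) - 66) = 223*(-5*0² - 66) = 223*(-5*0 - 66) = 223*(0 - 66) = 223*(-66) = -14718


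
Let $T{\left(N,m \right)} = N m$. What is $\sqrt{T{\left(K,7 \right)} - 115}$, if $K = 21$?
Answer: $4 \sqrt{2} \approx 5.6569$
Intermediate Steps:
$\sqrt{T{\left(K,7 \right)} - 115} = \sqrt{21 \cdot 7 - 115} = \sqrt{147 - 115} = \sqrt{32} = 4 \sqrt{2}$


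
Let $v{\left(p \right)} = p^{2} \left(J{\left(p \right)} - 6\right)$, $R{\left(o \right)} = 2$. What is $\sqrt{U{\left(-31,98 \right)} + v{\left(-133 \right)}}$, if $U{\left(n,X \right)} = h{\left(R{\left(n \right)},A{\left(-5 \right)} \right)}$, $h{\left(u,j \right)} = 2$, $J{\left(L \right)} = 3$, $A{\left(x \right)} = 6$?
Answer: $i \sqrt{53065} \approx 230.36 i$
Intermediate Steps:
$U{\left(n,X \right)} = 2$
$v{\left(p \right)} = - 3 p^{2}$ ($v{\left(p \right)} = p^{2} \left(3 - 6\right) = p^{2} \left(-3\right) = - 3 p^{2}$)
$\sqrt{U{\left(-31,98 \right)} + v{\left(-133 \right)}} = \sqrt{2 - 3 \left(-133\right)^{2}} = \sqrt{2 - 53067} = \sqrt{-53065} = i \sqrt{53065}$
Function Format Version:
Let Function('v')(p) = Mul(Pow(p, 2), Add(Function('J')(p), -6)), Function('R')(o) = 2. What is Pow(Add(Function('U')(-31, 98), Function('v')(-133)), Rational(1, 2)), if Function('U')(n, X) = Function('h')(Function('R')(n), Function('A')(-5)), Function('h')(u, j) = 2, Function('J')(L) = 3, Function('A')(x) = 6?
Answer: Mul(I, Pow(53065, Rational(1, 2))) ≈ Mul(230.36, I)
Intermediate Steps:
Function('U')(n, X) = 2
Function('v')(p) = Mul(-3, Pow(p, 2)) (Function('v')(p) = Mul(Pow(p, 2), Add(3, -6)) = Mul(Pow(p, 2), -3) = Mul(-3, Pow(p, 2)))
Pow(Add(Function('U')(-31, 98), Function('v')(-133)), Rational(1, 2)) = Pow(Add(2, Mul(-3, Pow(-133, 2))), Rational(1, 2)) = Pow(Add(2, Mul(-3, 17689)), Rational(1, 2)) = Pow(Add(2, -53067), Rational(1, 2)) = Pow(-53065, Rational(1, 2)) = Mul(I, Pow(53065, Rational(1, 2)))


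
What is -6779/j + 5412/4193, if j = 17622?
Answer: 66945917/73889046 ≈ 0.90603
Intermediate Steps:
-6779/j + 5412/4193 = -6779/17622 + 5412/4193 = 66945917/73889046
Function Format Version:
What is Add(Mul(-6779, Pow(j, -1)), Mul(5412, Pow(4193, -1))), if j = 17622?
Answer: Rational(66945917, 73889046) ≈ 0.90603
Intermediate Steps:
Add(Mul(-6779, Pow(j, -1)), Mul(5412, Pow(4193, -1))) = Add(Mul(-6779, Pow(17622, -1)), Mul(5412, Pow(4193, -1))) = Add(Mul(-6779, Rational(1, 17622)), Mul(5412, Rational(1, 4193))) = Add(Rational(-6779, 17622), Rational(5412, 4193)) = Rational(66945917, 73889046)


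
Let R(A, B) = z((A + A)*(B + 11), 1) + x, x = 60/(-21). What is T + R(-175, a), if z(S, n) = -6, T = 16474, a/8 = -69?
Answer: 115256/7 ≈ 16465.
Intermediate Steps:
a = -552 (a = 8*(-69) = -552)
x = -20/7 (x = 60*(-1/21) = -20/7 ≈ -2.8571)
R(A, B) = -62/7 (R(A, B) = -6 - 20/7 = -62/7)
T + R(-175, a) = 16474 - 62/7 = 115256/7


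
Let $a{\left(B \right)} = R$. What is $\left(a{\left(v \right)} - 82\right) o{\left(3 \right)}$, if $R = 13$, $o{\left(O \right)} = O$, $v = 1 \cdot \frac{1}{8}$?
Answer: $-207$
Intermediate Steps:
$v = \frac{1}{8}$ ($v = 1 \cdot \frac{1}{8} = \frac{1}{8} \approx 0.125$)
$a{\left(B \right)} = 13$
$\left(a{\left(v \right)} - 82\right) o{\left(3 \right)} = \left(13 - 82\right) 3 = \left(-69\right) 3 = -207$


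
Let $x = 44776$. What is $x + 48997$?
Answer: $93773$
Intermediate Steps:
$x + 48997 = 44776 + 48997 = 93773$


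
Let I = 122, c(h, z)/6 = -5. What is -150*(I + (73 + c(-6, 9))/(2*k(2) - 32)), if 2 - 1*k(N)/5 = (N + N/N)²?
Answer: -310025/17 ≈ -18237.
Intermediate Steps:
c(h, z) = -30 (c(h, z) = 6*(-5) = -30)
k(N) = 10 - 5*(1 + N)² (k(N) = 10 - 5*(N + N/N)² = 10 - 5*(N + 1)² = 10 - 5*(1 + N)²)
-150*(I + (73 + c(-6, 9))/(2*k(2) - 32)) = -150*(122 + (73 - 30)/(2*(10 - 5*(1 + 2)²) - 32)) = -150*(122 + 43/(2*(10 - 5*3²) - 32)) = -150*(122 + 43/(2*(10 - 5*9) - 32)) = -150*(122 + 43/(2*(10 - 45) - 32)) = -150*(122 + 43/(2*(-35) - 32)) = -150*(122 + 43/(-70 - 32)) = -150*(122 + 43/(-102)) = -150*(122 + 43*(-1/102)) = -150*(122 - 43/102) = -150*12401/102 = -310025/17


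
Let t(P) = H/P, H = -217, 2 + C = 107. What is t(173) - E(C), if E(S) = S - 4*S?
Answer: 54278/173 ≈ 313.75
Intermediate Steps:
C = 105 (C = -2 + 107 = 105)
E(S) = -3*S
t(P) = -217/P
t(173) - E(C) = -217/173 - (-3)*105 = -217*1/173 - 1*(-315) = -217/173 + 315 = 54278/173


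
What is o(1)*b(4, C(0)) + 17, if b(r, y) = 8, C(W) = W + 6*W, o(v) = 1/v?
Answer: 25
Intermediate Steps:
C(W) = 7*W
o(1)*b(4, C(0)) + 17 = 8/1 + 17 = 1*8 + 17 = 8 + 17 = 25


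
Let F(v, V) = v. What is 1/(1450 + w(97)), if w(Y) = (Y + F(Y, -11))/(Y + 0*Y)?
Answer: 1/1452 ≈ 0.00068871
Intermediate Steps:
w(Y) = 2 (w(Y) = (Y + Y)/(Y + 0*Y) = (2*Y)/(Y + 0) = (2*Y)/Y = 2)
1/(1450 + w(97)) = 1/(1450 + 2) = 1/1452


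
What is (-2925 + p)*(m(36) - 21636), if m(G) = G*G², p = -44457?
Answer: -1185497640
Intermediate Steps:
m(G) = G³
(-2925 + p)*(m(36) - 21636) = (-2925 - 44457)*(36³ - 21636) = -47382*(46656 - 21636) = -47382*25020 = -1185497640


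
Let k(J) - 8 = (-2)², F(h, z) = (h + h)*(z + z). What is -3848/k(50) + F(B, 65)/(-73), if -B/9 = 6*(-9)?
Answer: -449306/219 ≈ -2051.6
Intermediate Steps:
B = 486 (B = -54*(-9) = -9*(-54) = 486)
F(h, z) = 4*h*z (F(h, z) = (2*h)*(2*z) = 4*h*z)
k(J) = 12 (k(J) = 8 + (-2)² = 8 + 4 = 12)
-3848/k(50) + F(B, 65)/(-73) = -3848/12 + (4*486*65)/(-73) = -3848*1/12 + 126360*(-1/73) = -962/3 - 126360/73 = -449306/219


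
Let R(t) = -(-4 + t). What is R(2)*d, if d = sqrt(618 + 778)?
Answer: 4*sqrt(349) ≈ 74.726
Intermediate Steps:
R(t) = 4 - t
d = 2*sqrt(349) (d = sqrt(1396) = 2*sqrt(349) ≈ 37.363)
R(2)*d = (4 - 1*2)*(2*sqrt(349)) = (4 - 2)*(2*sqrt(349)) = 2*(2*sqrt(349)) = 4*sqrt(349)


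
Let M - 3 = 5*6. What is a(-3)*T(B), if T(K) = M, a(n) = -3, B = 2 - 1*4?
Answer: -99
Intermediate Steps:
B = -2 (B = 2 - 4 = -2)
M = 33 (M = 3 + 5*6 = 3 + 30 = 33)
T(K) = 33
a(-3)*T(B) = -3*33 = -99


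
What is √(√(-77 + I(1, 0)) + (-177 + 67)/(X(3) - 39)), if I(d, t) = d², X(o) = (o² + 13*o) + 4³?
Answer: √(-8030 + 10658*I*√19)/73 ≈ 1.9158 + 2.2753*I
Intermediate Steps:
X(o) = 64 + o² + 13*o (X(o) = (o² + 13*o) + 64 = 64 + o² + 13*o)
√(√(-77 + I(1, 0)) + (-177 + 67)/(X(3) - 39)) = √(√(-77 + 1²) + (-177 + 67)/((64 + 3² + 13*3) - 39)) = √(√(-77 + 1) - 110/((64 + 9 + 39) - 39)) = √(√(-76) - 110/(112 - 39)) = √(2*I*√19 - 110/73) = √(-110/73 + 2*I*√19)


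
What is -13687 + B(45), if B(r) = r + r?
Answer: -13597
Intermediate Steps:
B(r) = 2*r
-13687 + B(45) = -13687 + 2*45 = -13687 + 90 = -13597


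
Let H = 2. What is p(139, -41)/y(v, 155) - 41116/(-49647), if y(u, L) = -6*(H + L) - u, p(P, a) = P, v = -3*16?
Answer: 174601/259558 ≈ 0.67269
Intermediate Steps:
v = -48
y(u, L) = -12 - u - 6*L (y(u, L) = -6*(2 + L) - u = (-12 - 6*L) - u = -12 - u - 6*L)
p(139, -41)/y(v, 155) - 41116/(-49647) = 139/(-12 - 1*(-48) - 6*155) - 41116/(-49647) = 139/(-12 + 48 - 930) - 41116*(-1/49647) = 139/(-894) + 2164/2613 = 139*(-1/894) + 2164/2613 = -139/894 + 2164/2613 = 174601/259558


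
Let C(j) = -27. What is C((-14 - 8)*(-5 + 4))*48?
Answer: -1296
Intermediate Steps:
C((-14 - 8)*(-5 + 4))*48 = -27*48 = -1296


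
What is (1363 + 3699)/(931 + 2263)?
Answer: 2531/1597 ≈ 1.5848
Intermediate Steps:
(1363 + 3699)/(931 + 2263) = 5062/3194 = 5062*(1/3194) = 2531/1597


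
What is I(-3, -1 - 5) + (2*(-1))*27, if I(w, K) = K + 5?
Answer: -55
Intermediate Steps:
I(w, K) = 5 + K
I(-3, -1 - 5) + (2*(-1))*27 = (5 + (-1 - 5)) + (2*(-1))*27 = (5 - 6) - 2*27 = -1 - 54 = -55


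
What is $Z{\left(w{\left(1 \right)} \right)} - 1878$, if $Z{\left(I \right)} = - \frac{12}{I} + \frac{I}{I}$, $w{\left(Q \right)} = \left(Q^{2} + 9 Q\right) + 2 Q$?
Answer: $-1878$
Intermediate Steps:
$w{\left(Q \right)} = Q^{2} + 11 Q$
$Z{\left(I \right)} = 1 - \frac{12}{I}$ ($Z{\left(I \right)} = - \frac{12}{I} + 1 = 1 - \frac{12}{I}$)
$Z{\left(w{\left(1 \right)} \right)} - 1878 = \frac{-12 + 1 \left(11 + 1\right)}{1 \left(11 + 1\right)} - 1878 = \frac{-12 + 1 \cdot 12}{1 \cdot 12} - 1878 = \frac{-12 + 12}{12} - 1878 = \frac{1}{12} \cdot 0 - 1878 = 0 - 1878 = -1878$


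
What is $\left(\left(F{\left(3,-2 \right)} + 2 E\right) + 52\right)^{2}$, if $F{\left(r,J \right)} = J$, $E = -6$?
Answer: $1444$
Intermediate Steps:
$\left(\left(F{\left(3,-2 \right)} + 2 E\right) + 52\right)^{2} = \left(\left(-2 + 2 \left(-6\right)\right) + 52\right)^{2} = \left(\left(-2 - 12\right) + 52\right)^{2} = \left(-14 + 52\right)^{2} = 38^{2} = 1444$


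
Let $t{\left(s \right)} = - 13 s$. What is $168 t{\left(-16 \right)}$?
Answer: $34944$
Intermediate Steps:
$168 t{\left(-16 \right)} = 168 \left(\left(-13\right) \left(-16\right)\right) = 168 \cdot 208 = 34944$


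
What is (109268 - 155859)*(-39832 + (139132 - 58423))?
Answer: -1904500307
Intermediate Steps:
(109268 - 155859)*(-39832 + (139132 - 58423)) = -46591*(-39832 + 80709) = -46591*40877 = -1904500307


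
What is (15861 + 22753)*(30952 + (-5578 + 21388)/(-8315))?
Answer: 1987463120596/1663 ≈ 1.1951e+9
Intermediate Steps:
(15861 + 22753)*(30952 + (-5578 + 21388)/(-8315)) = 38614*(30952 + 15810*(-1/8315)) = 38614*(30952 - 3162/1663) = 38614*(51470014/1663) = 1987463120596/1663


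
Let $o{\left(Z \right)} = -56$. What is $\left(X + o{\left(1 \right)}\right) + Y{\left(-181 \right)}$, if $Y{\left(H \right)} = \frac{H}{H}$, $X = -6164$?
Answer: $-6219$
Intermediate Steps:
$Y{\left(H \right)} = 1$
$\left(X + o{\left(1 \right)}\right) + Y{\left(-181 \right)} = \left(-6164 - 56\right) + 1 = -6220 + 1 = -6219$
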